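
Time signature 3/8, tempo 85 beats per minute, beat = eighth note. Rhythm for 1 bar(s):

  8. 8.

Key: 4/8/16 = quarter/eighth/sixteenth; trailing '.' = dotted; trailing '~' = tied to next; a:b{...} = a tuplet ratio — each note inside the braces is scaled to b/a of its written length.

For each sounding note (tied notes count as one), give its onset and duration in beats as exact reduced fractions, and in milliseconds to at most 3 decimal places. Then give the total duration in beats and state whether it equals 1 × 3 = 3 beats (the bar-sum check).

1) 0.0ms=0b +1058.824ms=3/2b
2) 1058.824ms=3/2b +1058.824ms=3/2b
Σ=3b of 3 (85bpm 3/8) — PASS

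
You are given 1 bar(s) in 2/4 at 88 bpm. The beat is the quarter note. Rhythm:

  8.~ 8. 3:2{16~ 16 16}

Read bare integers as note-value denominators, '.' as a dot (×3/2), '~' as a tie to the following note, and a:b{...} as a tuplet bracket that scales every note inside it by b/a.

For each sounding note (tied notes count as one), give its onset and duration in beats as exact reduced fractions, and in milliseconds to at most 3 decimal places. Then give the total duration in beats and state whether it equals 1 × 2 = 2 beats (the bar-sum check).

1) 0.0ms=0b +1022.727ms=3/2b
2) 1022.727ms=3/2b +227.273ms=1/3b
3) 1250.0ms=11/6b +113.636ms=1/6b
Σ=2b of 2 (88bpm 2/4) — PASS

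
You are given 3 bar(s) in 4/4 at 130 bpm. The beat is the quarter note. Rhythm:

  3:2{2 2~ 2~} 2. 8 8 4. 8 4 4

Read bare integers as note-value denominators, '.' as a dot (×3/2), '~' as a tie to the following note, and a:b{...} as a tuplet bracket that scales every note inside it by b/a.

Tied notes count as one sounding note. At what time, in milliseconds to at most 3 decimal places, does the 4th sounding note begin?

1. 0.0ms @ 0 + 615.385ms (4/3)
2. 615.385ms @ 4/3 + 2615.385ms (17/3)
3. 3230.769ms @ 7 + 230.769ms (1/2)
4. 3461.538ms @ 15/2 + 230.769ms (1/2)
5. 3692.308ms @ 8 + 692.308ms (3/2)
6. 4384.615ms @ 19/2 + 230.769ms (1/2)
7. 4615.385ms @ 10 + 461.538ms (1)
8. 5076.923ms @ 11 + 461.538ms (1)

note 4 onset = 15/2b = 3461.538ms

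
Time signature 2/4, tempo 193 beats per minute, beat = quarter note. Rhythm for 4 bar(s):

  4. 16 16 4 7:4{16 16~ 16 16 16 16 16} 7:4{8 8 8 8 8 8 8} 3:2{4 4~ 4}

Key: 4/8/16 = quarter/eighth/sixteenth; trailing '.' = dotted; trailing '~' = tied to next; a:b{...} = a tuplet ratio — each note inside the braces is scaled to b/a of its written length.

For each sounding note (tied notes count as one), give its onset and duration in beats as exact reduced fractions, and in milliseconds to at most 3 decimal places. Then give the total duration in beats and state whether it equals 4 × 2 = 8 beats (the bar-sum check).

1) 0.0ms=0b +466.321ms=3/2b
2) 466.321ms=3/2b +77.72ms=1/4b
3) 544.041ms=7/4b +77.72ms=1/4b
4) 621.762ms=2b +310.881ms=1b
5) 932.642ms=3b +44.412ms=1/7b
6) 977.054ms=22/7b +88.823ms=2/7b
7) 1065.877ms=24/7b +44.412ms=1/7b
8) 1110.289ms=25/7b +44.412ms=1/7b
9) 1154.7ms=26/7b +44.412ms=1/7b
10) 1199.112ms=27/7b +44.412ms=1/7b
11) 1243.523ms=4b +88.823ms=2/7b
12) 1332.346ms=30/7b +88.823ms=2/7b
13) 1421.17ms=32/7b +88.823ms=2/7b
14) 1509.993ms=34/7b +88.823ms=2/7b
15) 1598.816ms=36/7b +88.823ms=2/7b
16) 1687.639ms=38/7b +88.823ms=2/7b
17) 1776.462ms=40/7b +88.823ms=2/7b
18) 1865.285ms=6b +207.254ms=2/3b
19) 2072.539ms=20/3b +414.508ms=4/3b
Σ=8b of 8 (193bpm 2/4) — PASS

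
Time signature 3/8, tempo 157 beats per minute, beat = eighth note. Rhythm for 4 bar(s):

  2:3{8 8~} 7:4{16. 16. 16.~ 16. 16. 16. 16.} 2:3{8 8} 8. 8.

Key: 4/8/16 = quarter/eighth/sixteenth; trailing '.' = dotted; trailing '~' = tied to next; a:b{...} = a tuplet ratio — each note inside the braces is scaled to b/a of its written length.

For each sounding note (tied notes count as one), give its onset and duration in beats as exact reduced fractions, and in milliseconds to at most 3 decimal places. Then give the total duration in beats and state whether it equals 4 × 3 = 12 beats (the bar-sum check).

1) 0.0ms=0b +573.248ms=3/2b
2) 573.248ms=3/2b +737.034ms=27/14b
3) 1310.282ms=24/7b +163.785ms=3/7b
4) 1474.067ms=27/7b +327.571ms=6/7b
5) 1801.638ms=33/7b +163.785ms=3/7b
6) 1965.423ms=36/7b +163.785ms=3/7b
7) 2129.208ms=39/7b +163.785ms=3/7b
8) 2292.994ms=6b +573.248ms=3/2b
9) 2866.242ms=15/2b +573.248ms=3/2b
10) 3439.49ms=9b +573.248ms=3/2b
11) 4012.739ms=21/2b +573.248ms=3/2b
Σ=12b of 12 (157bpm 3/8) — PASS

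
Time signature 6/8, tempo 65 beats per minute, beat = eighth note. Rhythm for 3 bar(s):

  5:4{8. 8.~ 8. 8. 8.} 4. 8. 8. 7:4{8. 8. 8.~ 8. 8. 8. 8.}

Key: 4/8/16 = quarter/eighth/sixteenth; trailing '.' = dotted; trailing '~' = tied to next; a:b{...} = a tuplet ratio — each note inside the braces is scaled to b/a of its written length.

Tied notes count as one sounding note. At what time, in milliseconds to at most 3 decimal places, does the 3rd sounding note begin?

1. 0.0ms @ 0 + 1107.692ms (6/5)
2. 1107.692ms @ 6/5 + 2215.385ms (12/5)
3. 3323.077ms @ 18/5 + 1107.692ms (6/5)
4. 4430.769ms @ 24/5 + 1107.692ms (6/5)
5. 5538.462ms @ 6 + 2769.231ms (3)
6. 8307.692ms @ 9 + 1384.615ms (3/2)
7. 9692.308ms @ 21/2 + 1384.615ms (3/2)
8. 11076.923ms @ 12 + 791.209ms (6/7)
9. 11868.132ms @ 90/7 + 791.209ms (6/7)
10. 12659.341ms @ 96/7 + 1582.418ms (12/7)
11. 14241.758ms @ 108/7 + 791.209ms (6/7)
12. 15032.967ms @ 114/7 + 791.209ms (6/7)
13. 15824.176ms @ 120/7 + 791.209ms (6/7)

note 3 onset = 18/5b = 3323.077ms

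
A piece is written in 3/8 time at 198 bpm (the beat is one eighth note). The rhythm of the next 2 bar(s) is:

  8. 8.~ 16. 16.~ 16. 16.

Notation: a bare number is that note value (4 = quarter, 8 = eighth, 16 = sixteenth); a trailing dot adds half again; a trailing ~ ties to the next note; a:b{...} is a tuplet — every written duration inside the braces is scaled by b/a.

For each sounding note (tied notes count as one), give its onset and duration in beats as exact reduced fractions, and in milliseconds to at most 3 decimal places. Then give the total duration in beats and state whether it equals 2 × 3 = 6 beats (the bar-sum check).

1) 0.0ms=0b +454.545ms=3/2b
2) 454.545ms=3/2b +681.818ms=9/4b
3) 1136.364ms=15/4b +454.545ms=3/2b
4) 1590.909ms=21/4b +227.273ms=3/4b
Σ=6b of 6 (198bpm 3/8) — PASS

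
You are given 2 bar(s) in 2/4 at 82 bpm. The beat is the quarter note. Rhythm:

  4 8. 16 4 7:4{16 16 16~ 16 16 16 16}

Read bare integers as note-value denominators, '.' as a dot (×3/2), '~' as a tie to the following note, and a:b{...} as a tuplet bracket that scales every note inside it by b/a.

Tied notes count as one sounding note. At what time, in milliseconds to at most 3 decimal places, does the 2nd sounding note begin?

note 2 onset = 1b = 731.707ms

1. 0.0ms @ 0 + 731.707ms (1)
2. 731.707ms @ 1 + 548.78ms (3/4)
3. 1280.488ms @ 7/4 + 182.927ms (1/4)
4. 1463.415ms @ 2 + 731.707ms (1)
5. 2195.122ms @ 3 + 104.53ms (1/7)
6. 2299.652ms @ 22/7 + 104.53ms (1/7)
7. 2404.181ms @ 23/7 + 209.059ms (2/7)
8. 2613.24ms @ 25/7 + 104.53ms (1/7)
9. 2717.77ms @ 26/7 + 104.53ms (1/7)
10. 2822.3ms @ 27/7 + 104.53ms (1/7)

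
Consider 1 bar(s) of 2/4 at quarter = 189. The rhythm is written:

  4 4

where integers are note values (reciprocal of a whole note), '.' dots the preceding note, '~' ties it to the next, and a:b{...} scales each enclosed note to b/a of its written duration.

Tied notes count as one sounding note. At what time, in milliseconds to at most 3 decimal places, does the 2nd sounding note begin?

note 2 onset = 1b = 317.46ms

1. 0.0ms @ 0 + 317.46ms (1)
2. 317.46ms @ 1 + 317.46ms (1)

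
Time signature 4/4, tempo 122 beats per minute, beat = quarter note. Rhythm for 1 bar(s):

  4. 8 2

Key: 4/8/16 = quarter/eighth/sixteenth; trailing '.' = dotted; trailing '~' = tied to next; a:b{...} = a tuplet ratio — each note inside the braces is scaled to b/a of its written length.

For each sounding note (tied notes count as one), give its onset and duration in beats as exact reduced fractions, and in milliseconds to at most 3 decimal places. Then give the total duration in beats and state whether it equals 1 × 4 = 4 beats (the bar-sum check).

1) 0.0ms=0b +737.705ms=3/2b
2) 737.705ms=3/2b +245.902ms=1/2b
3) 983.607ms=2b +983.607ms=2b
Σ=4b of 4 (122bpm 4/4) — PASS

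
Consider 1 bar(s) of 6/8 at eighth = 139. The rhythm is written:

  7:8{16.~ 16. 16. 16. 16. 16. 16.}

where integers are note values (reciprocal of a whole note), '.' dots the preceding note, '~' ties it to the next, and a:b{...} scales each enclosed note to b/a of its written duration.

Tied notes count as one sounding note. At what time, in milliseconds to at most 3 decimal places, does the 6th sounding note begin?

1. 0.0ms @ 0 + 739.979ms (12/7)
2. 739.979ms @ 12/7 + 369.99ms (6/7)
3. 1109.969ms @ 18/7 + 369.99ms (6/7)
4. 1479.959ms @ 24/7 + 369.99ms (6/7)
5. 1849.949ms @ 30/7 + 369.99ms (6/7)
6. 2219.938ms @ 36/7 + 369.99ms (6/7)

note 6 onset = 36/7b = 2219.938ms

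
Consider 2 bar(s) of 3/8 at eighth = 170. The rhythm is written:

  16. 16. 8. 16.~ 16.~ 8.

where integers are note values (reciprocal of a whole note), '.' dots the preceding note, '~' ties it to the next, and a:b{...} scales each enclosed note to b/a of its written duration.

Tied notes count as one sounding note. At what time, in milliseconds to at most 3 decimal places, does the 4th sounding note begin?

1. 0.0ms @ 0 + 264.706ms (3/4)
2. 264.706ms @ 3/4 + 264.706ms (3/4)
3. 529.412ms @ 3/2 + 529.412ms (3/2)
4. 1058.824ms @ 3 + 1058.824ms (3)

note 4 onset = 3b = 1058.824ms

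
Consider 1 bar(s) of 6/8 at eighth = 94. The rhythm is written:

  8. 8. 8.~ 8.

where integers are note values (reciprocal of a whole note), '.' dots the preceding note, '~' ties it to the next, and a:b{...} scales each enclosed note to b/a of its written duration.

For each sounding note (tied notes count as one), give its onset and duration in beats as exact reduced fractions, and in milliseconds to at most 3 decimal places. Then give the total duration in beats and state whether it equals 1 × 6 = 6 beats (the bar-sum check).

1) 0.0ms=0b +957.447ms=3/2b
2) 957.447ms=3/2b +957.447ms=3/2b
3) 1914.894ms=3b +1914.894ms=3b
Σ=6b of 6 (94bpm 6/8) — PASS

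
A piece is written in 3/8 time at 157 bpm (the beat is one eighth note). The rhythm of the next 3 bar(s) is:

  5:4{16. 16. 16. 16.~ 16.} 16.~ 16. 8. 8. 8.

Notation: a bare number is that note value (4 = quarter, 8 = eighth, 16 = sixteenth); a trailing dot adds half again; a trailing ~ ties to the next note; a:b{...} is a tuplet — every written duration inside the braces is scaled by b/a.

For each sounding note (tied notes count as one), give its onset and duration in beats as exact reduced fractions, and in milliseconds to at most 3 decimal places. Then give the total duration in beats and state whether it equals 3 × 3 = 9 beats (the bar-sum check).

1) 0.0ms=0b +229.299ms=3/5b
2) 229.299ms=3/5b +229.299ms=3/5b
3) 458.599ms=6/5b +229.299ms=3/5b
4) 687.898ms=9/5b +458.599ms=6/5b
5) 1146.497ms=3b +573.248ms=3/2b
6) 1719.745ms=9/2b +573.248ms=3/2b
7) 2292.994ms=6b +573.248ms=3/2b
8) 2866.242ms=15/2b +573.248ms=3/2b
Σ=9b of 9 (157bpm 3/8) — PASS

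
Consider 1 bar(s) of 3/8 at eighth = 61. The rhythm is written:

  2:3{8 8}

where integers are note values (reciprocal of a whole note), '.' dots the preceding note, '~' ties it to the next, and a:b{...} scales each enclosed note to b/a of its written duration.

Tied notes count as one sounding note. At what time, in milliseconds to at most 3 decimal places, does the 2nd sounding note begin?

note 2 onset = 3/2b = 1475.41ms

1. 0.0ms @ 0 + 1475.41ms (3/2)
2. 1475.41ms @ 3/2 + 1475.41ms (3/2)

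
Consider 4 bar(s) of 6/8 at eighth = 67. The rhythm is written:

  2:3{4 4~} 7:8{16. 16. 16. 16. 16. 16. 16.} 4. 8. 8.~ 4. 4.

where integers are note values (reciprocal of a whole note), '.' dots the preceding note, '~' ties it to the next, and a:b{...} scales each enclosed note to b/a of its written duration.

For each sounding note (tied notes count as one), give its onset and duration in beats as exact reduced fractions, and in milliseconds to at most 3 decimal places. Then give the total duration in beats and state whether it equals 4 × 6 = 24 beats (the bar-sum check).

1) 0.0ms=0b +2686.567ms=3b
2) 2686.567ms=3b +3454.158ms=27/7b
3) 6140.725ms=48/7b +767.591ms=6/7b
4) 6908.316ms=54/7b +767.591ms=6/7b
5) 7675.906ms=60/7b +767.591ms=6/7b
6) 8443.497ms=66/7b +767.591ms=6/7b
7) 9211.087ms=72/7b +767.591ms=6/7b
8) 9978.678ms=78/7b +767.591ms=6/7b
9) 10746.269ms=12b +2686.567ms=3b
10) 13432.836ms=15b +1343.284ms=3/2b
11) 14776.119ms=33/2b +4029.851ms=9/2b
12) 18805.97ms=21b +2686.567ms=3b
Σ=24b of 24 (67bpm 6/8) — PASS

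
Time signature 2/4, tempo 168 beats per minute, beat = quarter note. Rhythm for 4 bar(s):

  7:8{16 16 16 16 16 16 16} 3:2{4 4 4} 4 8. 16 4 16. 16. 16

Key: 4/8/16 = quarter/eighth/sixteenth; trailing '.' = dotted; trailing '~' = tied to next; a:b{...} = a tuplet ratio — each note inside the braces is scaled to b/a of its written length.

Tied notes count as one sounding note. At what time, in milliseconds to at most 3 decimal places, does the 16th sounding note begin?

1. 0.0ms @ 0 + 102.041ms (2/7)
2. 102.041ms @ 2/7 + 102.041ms (2/7)
3. 204.082ms @ 4/7 + 102.041ms (2/7)
4. 306.122ms @ 6/7 + 102.041ms (2/7)
5. 408.163ms @ 8/7 + 102.041ms (2/7)
6. 510.204ms @ 10/7 + 102.041ms (2/7)
7. 612.245ms @ 12/7 + 102.041ms (2/7)
8. 714.286ms @ 2 + 238.095ms (2/3)
9. 952.381ms @ 8/3 + 238.095ms (2/3)
10. 1190.476ms @ 10/3 + 238.095ms (2/3)
11. 1428.571ms @ 4 + 357.143ms (1)
12. 1785.714ms @ 5 + 267.857ms (3/4)
13. 2053.571ms @ 23/4 + 89.286ms (1/4)
14. 2142.857ms @ 6 + 357.143ms (1)
15. 2500.0ms @ 7 + 133.929ms (3/8)
16. 2633.929ms @ 59/8 + 133.929ms (3/8)
17. 2767.857ms @ 31/4 + 89.286ms (1/4)

note 16 onset = 59/8b = 2633.929ms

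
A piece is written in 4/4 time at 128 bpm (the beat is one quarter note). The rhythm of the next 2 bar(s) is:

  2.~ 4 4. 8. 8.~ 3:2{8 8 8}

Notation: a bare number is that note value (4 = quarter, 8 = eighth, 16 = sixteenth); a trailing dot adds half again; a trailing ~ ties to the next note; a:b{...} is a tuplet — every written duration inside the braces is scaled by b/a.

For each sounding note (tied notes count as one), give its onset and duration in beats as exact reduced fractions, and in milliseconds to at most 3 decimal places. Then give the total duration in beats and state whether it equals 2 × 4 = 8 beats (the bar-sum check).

1) 0.0ms=0b +1875.0ms=4b
2) 1875.0ms=4b +703.125ms=3/2b
3) 2578.125ms=11/2b +351.562ms=3/4b
4) 2929.688ms=25/4b +507.812ms=13/12b
5) 3437.5ms=22/3b +156.25ms=1/3b
6) 3593.75ms=23/3b +156.25ms=1/3b
Σ=8b of 8 (128bpm 4/4) — PASS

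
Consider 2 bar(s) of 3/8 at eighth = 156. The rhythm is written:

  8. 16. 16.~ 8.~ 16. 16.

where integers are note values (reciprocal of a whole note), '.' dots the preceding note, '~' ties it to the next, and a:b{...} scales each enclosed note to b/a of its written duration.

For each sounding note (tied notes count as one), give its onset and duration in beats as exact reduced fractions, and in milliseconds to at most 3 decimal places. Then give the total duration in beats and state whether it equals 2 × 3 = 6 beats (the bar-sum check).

1) 0.0ms=0b +576.923ms=3/2b
2) 576.923ms=3/2b +288.462ms=3/4b
3) 865.385ms=9/4b +1153.846ms=3b
4) 2019.231ms=21/4b +288.462ms=3/4b
Σ=6b of 6 (156bpm 3/8) — PASS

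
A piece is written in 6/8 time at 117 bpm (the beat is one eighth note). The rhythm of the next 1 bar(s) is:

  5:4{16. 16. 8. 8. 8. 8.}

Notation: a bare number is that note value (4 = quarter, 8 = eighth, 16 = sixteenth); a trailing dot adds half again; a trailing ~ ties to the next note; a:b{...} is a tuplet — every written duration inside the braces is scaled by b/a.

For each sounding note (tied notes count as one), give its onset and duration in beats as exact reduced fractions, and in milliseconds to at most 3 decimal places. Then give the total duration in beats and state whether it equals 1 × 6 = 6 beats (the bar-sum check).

1) 0.0ms=0b +307.692ms=3/5b
2) 307.692ms=3/5b +307.692ms=3/5b
3) 615.385ms=6/5b +615.385ms=6/5b
4) 1230.769ms=12/5b +615.385ms=6/5b
5) 1846.154ms=18/5b +615.385ms=6/5b
6) 2461.538ms=24/5b +615.385ms=6/5b
Σ=6b of 6 (117bpm 6/8) — PASS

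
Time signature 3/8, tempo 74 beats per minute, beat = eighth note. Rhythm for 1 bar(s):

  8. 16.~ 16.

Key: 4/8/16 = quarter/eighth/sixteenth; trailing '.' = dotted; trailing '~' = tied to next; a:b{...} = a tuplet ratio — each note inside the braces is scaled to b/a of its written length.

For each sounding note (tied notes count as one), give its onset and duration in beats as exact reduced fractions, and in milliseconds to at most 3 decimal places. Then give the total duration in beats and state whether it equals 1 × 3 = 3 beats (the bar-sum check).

1) 0.0ms=0b +1216.216ms=3/2b
2) 1216.216ms=3/2b +1216.216ms=3/2b
Σ=3b of 3 (74bpm 3/8) — PASS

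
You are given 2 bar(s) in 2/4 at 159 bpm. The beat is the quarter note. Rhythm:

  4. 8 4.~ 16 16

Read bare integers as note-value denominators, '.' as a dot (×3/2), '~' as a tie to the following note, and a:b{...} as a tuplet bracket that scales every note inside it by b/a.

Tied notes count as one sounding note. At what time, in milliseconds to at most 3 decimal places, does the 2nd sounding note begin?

note 2 onset = 3/2b = 566.038ms

1. 0.0ms @ 0 + 566.038ms (3/2)
2. 566.038ms @ 3/2 + 188.679ms (1/2)
3. 754.717ms @ 2 + 660.377ms (7/4)
4. 1415.094ms @ 15/4 + 94.34ms (1/4)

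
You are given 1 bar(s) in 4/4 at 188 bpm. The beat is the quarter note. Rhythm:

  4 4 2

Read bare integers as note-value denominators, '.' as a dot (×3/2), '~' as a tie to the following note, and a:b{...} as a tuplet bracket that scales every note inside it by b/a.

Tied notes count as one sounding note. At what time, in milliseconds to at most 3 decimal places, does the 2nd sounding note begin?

note 2 onset = 1b = 319.149ms

1. 0.0ms @ 0 + 319.149ms (1)
2. 319.149ms @ 1 + 319.149ms (1)
3. 638.298ms @ 2 + 638.298ms (2)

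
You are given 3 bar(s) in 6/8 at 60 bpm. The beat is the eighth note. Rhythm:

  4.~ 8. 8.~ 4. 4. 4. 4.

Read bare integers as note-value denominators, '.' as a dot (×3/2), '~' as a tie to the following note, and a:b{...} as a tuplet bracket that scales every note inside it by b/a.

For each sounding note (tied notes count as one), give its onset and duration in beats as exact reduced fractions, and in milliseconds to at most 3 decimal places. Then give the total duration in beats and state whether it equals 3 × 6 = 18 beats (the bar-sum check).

1) 0.0ms=0b +4500.0ms=9/2b
2) 4500.0ms=9/2b +4500.0ms=9/2b
3) 9000.0ms=9b +3000.0ms=3b
4) 12000.0ms=12b +3000.0ms=3b
5) 15000.0ms=15b +3000.0ms=3b
Σ=18b of 18 (60bpm 6/8) — PASS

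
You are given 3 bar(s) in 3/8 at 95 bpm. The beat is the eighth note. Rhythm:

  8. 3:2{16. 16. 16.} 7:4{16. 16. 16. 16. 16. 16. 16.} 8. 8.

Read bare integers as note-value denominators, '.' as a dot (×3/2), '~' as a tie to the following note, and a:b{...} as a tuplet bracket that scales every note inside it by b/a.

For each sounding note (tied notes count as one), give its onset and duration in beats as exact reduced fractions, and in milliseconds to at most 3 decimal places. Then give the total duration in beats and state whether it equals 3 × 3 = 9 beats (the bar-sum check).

1) 0.0ms=0b +947.368ms=3/2b
2) 947.368ms=3/2b +315.789ms=1/2b
3) 1263.158ms=2b +315.789ms=1/2b
4) 1578.947ms=5/2b +315.789ms=1/2b
5) 1894.737ms=3b +270.677ms=3/7b
6) 2165.414ms=24/7b +270.677ms=3/7b
7) 2436.09ms=27/7b +270.677ms=3/7b
8) 2706.767ms=30/7b +270.677ms=3/7b
9) 2977.444ms=33/7b +270.677ms=3/7b
10) 3248.12ms=36/7b +270.677ms=3/7b
11) 3518.797ms=39/7b +270.677ms=3/7b
12) 3789.474ms=6b +947.368ms=3/2b
13) 4736.842ms=15/2b +947.368ms=3/2b
Σ=9b of 9 (95bpm 3/8) — PASS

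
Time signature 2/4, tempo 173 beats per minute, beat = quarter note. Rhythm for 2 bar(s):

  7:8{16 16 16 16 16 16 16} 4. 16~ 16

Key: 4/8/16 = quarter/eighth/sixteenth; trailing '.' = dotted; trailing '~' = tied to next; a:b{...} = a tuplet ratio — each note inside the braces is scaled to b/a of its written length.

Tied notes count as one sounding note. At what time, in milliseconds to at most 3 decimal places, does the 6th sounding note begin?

1. 0.0ms @ 0 + 99.092ms (2/7)
2. 99.092ms @ 2/7 + 99.092ms (2/7)
3. 198.183ms @ 4/7 + 99.092ms (2/7)
4. 297.275ms @ 6/7 + 99.092ms (2/7)
5. 396.367ms @ 8/7 + 99.092ms (2/7)
6. 495.458ms @ 10/7 + 99.092ms (2/7)
7. 594.55ms @ 12/7 + 99.092ms (2/7)
8. 693.642ms @ 2 + 520.231ms (3/2)
9. 1213.873ms @ 7/2 + 173.41ms (1/2)

note 6 onset = 10/7b = 495.458ms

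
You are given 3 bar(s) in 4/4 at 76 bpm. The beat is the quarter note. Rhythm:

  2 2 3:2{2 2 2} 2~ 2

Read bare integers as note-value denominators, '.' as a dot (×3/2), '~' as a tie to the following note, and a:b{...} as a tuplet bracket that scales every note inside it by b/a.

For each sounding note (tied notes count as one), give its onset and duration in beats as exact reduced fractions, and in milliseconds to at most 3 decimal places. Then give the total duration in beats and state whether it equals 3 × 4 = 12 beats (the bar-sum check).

1) 0.0ms=0b +1578.947ms=2b
2) 1578.947ms=2b +1578.947ms=2b
3) 3157.895ms=4b +1052.632ms=4/3b
4) 4210.526ms=16/3b +1052.632ms=4/3b
5) 5263.158ms=20/3b +1052.632ms=4/3b
6) 6315.789ms=8b +3157.895ms=4b
Σ=12b of 12 (76bpm 4/4) — PASS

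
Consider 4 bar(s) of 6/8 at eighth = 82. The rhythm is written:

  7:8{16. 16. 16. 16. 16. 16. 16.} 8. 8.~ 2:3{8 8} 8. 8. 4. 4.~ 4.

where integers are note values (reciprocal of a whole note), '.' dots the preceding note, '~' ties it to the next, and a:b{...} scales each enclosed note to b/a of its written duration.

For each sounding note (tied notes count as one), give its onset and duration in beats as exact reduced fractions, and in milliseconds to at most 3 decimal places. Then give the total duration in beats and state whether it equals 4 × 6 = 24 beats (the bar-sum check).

1) 0.0ms=0b +627.178ms=6/7b
2) 627.178ms=6/7b +627.178ms=6/7b
3) 1254.355ms=12/7b +627.178ms=6/7b
4) 1881.533ms=18/7b +627.178ms=6/7b
5) 2508.711ms=24/7b +627.178ms=6/7b
6) 3135.889ms=30/7b +627.178ms=6/7b
7) 3763.066ms=36/7b +627.178ms=6/7b
8) 4390.244ms=6b +1097.561ms=3/2b
9) 5487.805ms=15/2b +2195.122ms=3b
10) 7682.927ms=21/2b +1097.561ms=3/2b
11) 8780.488ms=12b +1097.561ms=3/2b
12) 9878.049ms=27/2b +1097.561ms=3/2b
13) 10975.61ms=15b +2195.122ms=3b
14) 13170.732ms=18b +4390.244ms=6b
Σ=24b of 24 (82bpm 6/8) — PASS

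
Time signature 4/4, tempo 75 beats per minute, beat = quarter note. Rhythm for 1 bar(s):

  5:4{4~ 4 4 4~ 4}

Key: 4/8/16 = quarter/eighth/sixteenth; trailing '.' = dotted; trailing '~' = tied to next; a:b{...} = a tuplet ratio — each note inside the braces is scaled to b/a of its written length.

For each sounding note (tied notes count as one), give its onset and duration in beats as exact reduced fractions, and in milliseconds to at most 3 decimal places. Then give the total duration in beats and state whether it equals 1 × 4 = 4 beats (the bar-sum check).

1) 0.0ms=0b +1280.0ms=8/5b
2) 1280.0ms=8/5b +640.0ms=4/5b
3) 1920.0ms=12/5b +1280.0ms=8/5b
Σ=4b of 4 (75bpm 4/4) — PASS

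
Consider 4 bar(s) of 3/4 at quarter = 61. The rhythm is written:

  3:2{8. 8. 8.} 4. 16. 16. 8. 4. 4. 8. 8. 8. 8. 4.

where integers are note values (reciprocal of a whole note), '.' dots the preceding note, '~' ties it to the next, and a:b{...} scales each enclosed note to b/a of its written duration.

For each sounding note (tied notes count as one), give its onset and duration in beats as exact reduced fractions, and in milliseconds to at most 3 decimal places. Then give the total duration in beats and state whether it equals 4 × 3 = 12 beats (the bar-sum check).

1) 0.0ms=0b +491.803ms=1/2b
2) 491.803ms=1/2b +491.803ms=1/2b
3) 983.607ms=1b +491.803ms=1/2b
4) 1475.41ms=3/2b +1475.41ms=3/2b
5) 2950.82ms=3b +368.852ms=3/8b
6) 3319.672ms=27/8b +368.852ms=3/8b
7) 3688.525ms=15/4b +737.705ms=3/4b
8) 4426.23ms=9/2b +1475.41ms=3/2b
9) 5901.639ms=6b +1475.41ms=3/2b
10) 7377.049ms=15/2b +737.705ms=3/4b
11) 8114.754ms=33/4b +737.705ms=3/4b
12) 8852.459ms=9b +737.705ms=3/4b
13) 9590.164ms=39/4b +737.705ms=3/4b
14) 10327.869ms=21/2b +1475.41ms=3/2b
Σ=12b of 12 (61bpm 3/4) — PASS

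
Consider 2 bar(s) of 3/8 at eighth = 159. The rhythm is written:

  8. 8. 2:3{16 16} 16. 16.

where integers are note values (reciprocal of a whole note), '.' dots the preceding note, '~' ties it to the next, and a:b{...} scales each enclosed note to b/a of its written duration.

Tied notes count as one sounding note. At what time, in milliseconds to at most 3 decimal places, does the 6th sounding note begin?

1. 0.0ms @ 0 + 566.038ms (3/2)
2. 566.038ms @ 3/2 + 566.038ms (3/2)
3. 1132.075ms @ 3 + 283.019ms (3/4)
4. 1415.094ms @ 15/4 + 283.019ms (3/4)
5. 1698.113ms @ 9/2 + 283.019ms (3/4)
6. 1981.132ms @ 21/4 + 283.019ms (3/4)

note 6 onset = 21/4b = 1981.132ms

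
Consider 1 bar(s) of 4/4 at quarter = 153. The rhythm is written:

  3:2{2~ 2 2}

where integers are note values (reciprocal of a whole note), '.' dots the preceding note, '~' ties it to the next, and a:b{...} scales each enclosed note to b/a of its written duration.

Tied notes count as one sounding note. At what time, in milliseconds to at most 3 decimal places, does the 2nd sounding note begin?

note 2 onset = 8/3b = 1045.752ms

1. 0.0ms @ 0 + 1045.752ms (8/3)
2. 1045.752ms @ 8/3 + 522.876ms (4/3)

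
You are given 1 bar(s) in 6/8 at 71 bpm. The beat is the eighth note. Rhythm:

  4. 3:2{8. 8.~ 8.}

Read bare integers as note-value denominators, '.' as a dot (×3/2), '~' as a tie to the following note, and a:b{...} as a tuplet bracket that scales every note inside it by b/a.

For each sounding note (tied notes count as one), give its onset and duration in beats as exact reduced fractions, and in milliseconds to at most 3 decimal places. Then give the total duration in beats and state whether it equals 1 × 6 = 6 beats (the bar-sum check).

1) 0.0ms=0b +2535.211ms=3b
2) 2535.211ms=3b +845.07ms=1b
3) 3380.282ms=4b +1690.141ms=2b
Σ=6b of 6 (71bpm 6/8) — PASS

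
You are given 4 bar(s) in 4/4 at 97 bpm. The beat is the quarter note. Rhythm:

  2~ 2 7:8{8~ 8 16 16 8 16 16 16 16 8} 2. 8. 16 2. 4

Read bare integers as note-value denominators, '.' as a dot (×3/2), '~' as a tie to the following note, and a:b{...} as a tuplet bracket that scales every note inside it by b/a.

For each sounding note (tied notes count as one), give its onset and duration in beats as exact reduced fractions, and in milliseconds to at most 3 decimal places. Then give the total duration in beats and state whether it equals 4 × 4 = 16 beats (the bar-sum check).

1) 0.0ms=0b +2474.227ms=4b
2) 2474.227ms=4b +706.922ms=8/7b
3) 3181.149ms=36/7b +176.73ms=2/7b
4) 3357.879ms=38/7b +176.73ms=2/7b
5) 3534.61ms=40/7b +353.461ms=4/7b
6) 3888.071ms=44/7b +176.73ms=2/7b
7) 4064.801ms=46/7b +176.73ms=2/7b
8) 4241.532ms=48/7b +176.73ms=2/7b
9) 4418.262ms=50/7b +176.73ms=2/7b
10) 4594.993ms=52/7b +353.461ms=4/7b
11) 4948.454ms=8b +1855.67ms=3b
12) 6804.124ms=11b +463.918ms=3/4b
13) 7268.041ms=47/4b +154.639ms=1/4b
14) 7422.68ms=12b +1855.67ms=3b
15) 9278.351ms=15b +618.557ms=1b
Σ=16b of 16 (97bpm 4/4) — PASS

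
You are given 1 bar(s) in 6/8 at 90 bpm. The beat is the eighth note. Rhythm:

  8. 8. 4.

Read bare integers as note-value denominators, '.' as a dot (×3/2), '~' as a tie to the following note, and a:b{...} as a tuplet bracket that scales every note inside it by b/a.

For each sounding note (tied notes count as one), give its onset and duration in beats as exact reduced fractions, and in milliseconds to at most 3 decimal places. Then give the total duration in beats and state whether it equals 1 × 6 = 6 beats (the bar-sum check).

1) 0.0ms=0b +1000.0ms=3/2b
2) 1000.0ms=3/2b +1000.0ms=3/2b
3) 2000.0ms=3b +2000.0ms=3b
Σ=6b of 6 (90bpm 6/8) — PASS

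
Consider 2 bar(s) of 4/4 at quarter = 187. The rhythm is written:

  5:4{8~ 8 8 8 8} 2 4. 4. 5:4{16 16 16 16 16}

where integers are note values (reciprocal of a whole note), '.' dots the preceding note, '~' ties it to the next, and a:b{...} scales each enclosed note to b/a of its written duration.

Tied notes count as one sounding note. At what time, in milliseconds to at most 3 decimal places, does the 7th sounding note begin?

note 7 onset = 11/2b = 1764.706ms

1. 0.0ms @ 0 + 256.684ms (4/5)
2. 256.684ms @ 4/5 + 128.342ms (2/5)
3. 385.027ms @ 6/5 + 128.342ms (2/5)
4. 513.369ms @ 8/5 + 128.342ms (2/5)
5. 641.711ms @ 2 + 641.711ms (2)
6. 1283.422ms @ 4 + 481.283ms (3/2)
7. 1764.706ms @ 11/2 + 481.283ms (3/2)
8. 2245.989ms @ 7 + 64.171ms (1/5)
9. 2310.16ms @ 36/5 + 64.171ms (1/5)
10. 2374.332ms @ 37/5 + 64.171ms (1/5)
11. 2438.503ms @ 38/5 + 64.171ms (1/5)
12. 2502.674ms @ 39/5 + 64.171ms (1/5)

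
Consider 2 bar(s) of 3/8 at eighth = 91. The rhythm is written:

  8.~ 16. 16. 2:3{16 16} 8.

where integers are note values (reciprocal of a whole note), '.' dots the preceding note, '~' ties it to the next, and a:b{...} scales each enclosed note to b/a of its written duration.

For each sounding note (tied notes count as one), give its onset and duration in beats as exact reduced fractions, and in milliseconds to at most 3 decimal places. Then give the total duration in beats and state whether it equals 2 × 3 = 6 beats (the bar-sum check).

1) 0.0ms=0b +1483.516ms=9/4b
2) 1483.516ms=9/4b +494.505ms=3/4b
3) 1978.022ms=3b +494.505ms=3/4b
4) 2472.527ms=15/4b +494.505ms=3/4b
5) 2967.033ms=9/2b +989.011ms=3/2b
Σ=6b of 6 (91bpm 3/8) — PASS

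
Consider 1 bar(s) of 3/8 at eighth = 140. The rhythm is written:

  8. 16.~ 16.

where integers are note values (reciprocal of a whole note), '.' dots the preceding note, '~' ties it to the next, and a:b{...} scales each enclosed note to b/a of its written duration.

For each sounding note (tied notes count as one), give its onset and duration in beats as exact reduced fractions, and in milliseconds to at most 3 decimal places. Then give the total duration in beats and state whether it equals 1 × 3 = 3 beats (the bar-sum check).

1) 0.0ms=0b +642.857ms=3/2b
2) 642.857ms=3/2b +642.857ms=3/2b
Σ=3b of 3 (140bpm 3/8) — PASS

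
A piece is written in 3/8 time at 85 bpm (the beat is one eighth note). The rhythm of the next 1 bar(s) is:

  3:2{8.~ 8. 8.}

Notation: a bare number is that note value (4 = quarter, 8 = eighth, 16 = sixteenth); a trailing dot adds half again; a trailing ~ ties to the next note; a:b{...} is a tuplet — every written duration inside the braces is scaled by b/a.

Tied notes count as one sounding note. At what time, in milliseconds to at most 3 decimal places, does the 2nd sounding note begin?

1. 0.0ms @ 0 + 1411.765ms (2)
2. 1411.765ms @ 2 + 705.882ms (1)

note 2 onset = 2b = 1411.765ms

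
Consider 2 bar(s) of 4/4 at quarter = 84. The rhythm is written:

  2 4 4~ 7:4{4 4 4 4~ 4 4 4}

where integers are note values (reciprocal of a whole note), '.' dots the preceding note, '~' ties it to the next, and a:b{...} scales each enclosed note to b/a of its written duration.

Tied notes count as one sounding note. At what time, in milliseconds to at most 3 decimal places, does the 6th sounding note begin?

note 6 onset = 40/7b = 4081.633ms

1. 0.0ms @ 0 + 1428.571ms (2)
2. 1428.571ms @ 2 + 714.286ms (1)
3. 2142.857ms @ 3 + 1122.449ms (11/7)
4. 3265.306ms @ 32/7 + 408.163ms (4/7)
5. 3673.469ms @ 36/7 + 408.163ms (4/7)
6. 4081.633ms @ 40/7 + 816.327ms (8/7)
7. 4897.959ms @ 48/7 + 408.163ms (4/7)
8. 5306.122ms @ 52/7 + 408.163ms (4/7)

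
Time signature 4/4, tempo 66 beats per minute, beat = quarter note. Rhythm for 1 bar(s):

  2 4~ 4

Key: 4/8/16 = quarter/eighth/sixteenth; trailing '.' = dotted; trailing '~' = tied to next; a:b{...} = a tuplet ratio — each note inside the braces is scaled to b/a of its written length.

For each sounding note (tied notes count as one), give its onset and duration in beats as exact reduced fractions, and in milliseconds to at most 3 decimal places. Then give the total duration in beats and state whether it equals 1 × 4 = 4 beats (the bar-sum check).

1) 0.0ms=0b +1818.182ms=2b
2) 1818.182ms=2b +1818.182ms=2b
Σ=4b of 4 (66bpm 4/4) — PASS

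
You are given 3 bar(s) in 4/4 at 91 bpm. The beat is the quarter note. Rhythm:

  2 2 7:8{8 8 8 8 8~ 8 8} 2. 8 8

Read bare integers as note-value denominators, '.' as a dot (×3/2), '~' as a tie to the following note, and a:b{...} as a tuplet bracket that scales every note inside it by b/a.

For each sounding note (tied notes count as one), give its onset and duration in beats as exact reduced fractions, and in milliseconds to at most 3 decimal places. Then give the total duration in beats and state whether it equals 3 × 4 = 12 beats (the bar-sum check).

1) 0.0ms=0b +1318.681ms=2b
2) 1318.681ms=2b +1318.681ms=2b
3) 2637.363ms=4b +376.766ms=4/7b
4) 3014.129ms=32/7b +376.766ms=4/7b
5) 3390.895ms=36/7b +376.766ms=4/7b
6) 3767.661ms=40/7b +376.766ms=4/7b
7) 4144.427ms=44/7b +753.532ms=8/7b
8) 4897.959ms=52/7b +376.766ms=4/7b
9) 5274.725ms=8b +1978.022ms=3b
10) 7252.747ms=11b +329.67ms=1/2b
11) 7582.418ms=23/2b +329.67ms=1/2b
Σ=12b of 12 (91bpm 4/4) — PASS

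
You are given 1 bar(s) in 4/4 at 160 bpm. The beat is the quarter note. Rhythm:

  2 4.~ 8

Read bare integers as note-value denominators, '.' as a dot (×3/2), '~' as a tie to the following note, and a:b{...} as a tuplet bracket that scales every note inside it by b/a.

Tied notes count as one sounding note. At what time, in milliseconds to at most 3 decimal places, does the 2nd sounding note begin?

1. 0.0ms @ 0 + 750.0ms (2)
2. 750.0ms @ 2 + 750.0ms (2)

note 2 onset = 2b = 750.0ms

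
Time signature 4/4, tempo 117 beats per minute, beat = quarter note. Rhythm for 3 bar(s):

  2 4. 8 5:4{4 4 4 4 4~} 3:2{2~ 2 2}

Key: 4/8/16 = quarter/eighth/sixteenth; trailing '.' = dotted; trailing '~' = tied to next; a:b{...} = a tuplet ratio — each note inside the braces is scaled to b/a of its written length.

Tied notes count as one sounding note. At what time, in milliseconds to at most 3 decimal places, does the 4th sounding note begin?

1. 0.0ms @ 0 + 1025.641ms (2)
2. 1025.641ms @ 2 + 769.231ms (3/2)
3. 1794.872ms @ 7/2 + 256.41ms (1/2)
4. 2051.282ms @ 4 + 410.256ms (4/5)
5. 2461.538ms @ 24/5 + 410.256ms (4/5)
6. 2871.795ms @ 28/5 + 410.256ms (4/5)
7. 3282.051ms @ 32/5 + 410.256ms (4/5)
8. 3692.308ms @ 36/5 + 1777.778ms (52/15)
9. 5470.085ms @ 32/3 + 683.761ms (4/3)

note 4 onset = 4b = 2051.282ms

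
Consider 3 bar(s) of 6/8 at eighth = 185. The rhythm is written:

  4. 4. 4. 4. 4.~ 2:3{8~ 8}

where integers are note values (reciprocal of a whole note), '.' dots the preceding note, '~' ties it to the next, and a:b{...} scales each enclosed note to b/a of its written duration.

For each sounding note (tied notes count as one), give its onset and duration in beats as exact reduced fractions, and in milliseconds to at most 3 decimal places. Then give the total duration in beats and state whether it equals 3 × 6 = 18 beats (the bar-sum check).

1) 0.0ms=0b +972.973ms=3b
2) 972.973ms=3b +972.973ms=3b
3) 1945.946ms=6b +972.973ms=3b
4) 2918.919ms=9b +972.973ms=3b
5) 3891.892ms=12b +1945.946ms=6b
Σ=18b of 18 (185bpm 6/8) — PASS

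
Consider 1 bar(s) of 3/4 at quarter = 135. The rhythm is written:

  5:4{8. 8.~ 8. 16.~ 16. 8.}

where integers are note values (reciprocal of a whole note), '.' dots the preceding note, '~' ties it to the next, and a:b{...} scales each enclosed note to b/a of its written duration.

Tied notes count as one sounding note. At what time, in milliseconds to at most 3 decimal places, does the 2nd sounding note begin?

1. 0.0ms @ 0 + 266.667ms (3/5)
2. 266.667ms @ 3/5 + 533.333ms (6/5)
3. 800.0ms @ 9/5 + 266.667ms (3/5)
4. 1066.667ms @ 12/5 + 266.667ms (3/5)

note 2 onset = 3/5b = 266.667ms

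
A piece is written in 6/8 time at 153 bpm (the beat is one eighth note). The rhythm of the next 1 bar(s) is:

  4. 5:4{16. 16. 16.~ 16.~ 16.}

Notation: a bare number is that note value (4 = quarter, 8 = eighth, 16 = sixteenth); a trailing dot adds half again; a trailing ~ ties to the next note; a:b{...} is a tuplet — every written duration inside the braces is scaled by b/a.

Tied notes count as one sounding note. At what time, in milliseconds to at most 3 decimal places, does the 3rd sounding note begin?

1. 0.0ms @ 0 + 1176.471ms (3)
2. 1176.471ms @ 3 + 235.294ms (3/5)
3. 1411.765ms @ 18/5 + 235.294ms (3/5)
4. 1647.059ms @ 21/5 + 705.882ms (9/5)

note 3 onset = 18/5b = 1411.765ms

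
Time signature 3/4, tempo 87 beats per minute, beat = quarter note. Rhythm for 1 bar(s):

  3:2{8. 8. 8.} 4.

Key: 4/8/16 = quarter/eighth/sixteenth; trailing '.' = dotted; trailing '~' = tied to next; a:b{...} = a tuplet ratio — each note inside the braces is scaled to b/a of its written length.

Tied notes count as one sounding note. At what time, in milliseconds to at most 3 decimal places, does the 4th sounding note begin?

note 4 onset = 3/2b = 1034.483ms

1. 0.0ms @ 0 + 344.828ms (1/2)
2. 344.828ms @ 1/2 + 344.828ms (1/2)
3. 689.655ms @ 1 + 344.828ms (1/2)
4. 1034.483ms @ 3/2 + 1034.483ms (3/2)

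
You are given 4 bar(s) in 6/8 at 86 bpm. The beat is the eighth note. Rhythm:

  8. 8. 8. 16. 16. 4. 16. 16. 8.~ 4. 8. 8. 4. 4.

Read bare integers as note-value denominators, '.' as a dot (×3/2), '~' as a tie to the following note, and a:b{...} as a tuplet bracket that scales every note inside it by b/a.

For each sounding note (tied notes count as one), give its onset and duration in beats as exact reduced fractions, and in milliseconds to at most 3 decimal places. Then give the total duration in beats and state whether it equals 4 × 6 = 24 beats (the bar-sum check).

1) 0.0ms=0b +1046.512ms=3/2b
2) 1046.512ms=3/2b +1046.512ms=3/2b
3) 2093.023ms=3b +1046.512ms=3/2b
4) 3139.535ms=9/2b +523.256ms=3/4b
5) 3662.791ms=21/4b +523.256ms=3/4b
6) 4186.047ms=6b +2093.023ms=3b
7) 6279.07ms=9b +523.256ms=3/4b
8) 6802.326ms=39/4b +523.256ms=3/4b
9) 7325.581ms=21/2b +3139.535ms=9/2b
10) 10465.116ms=15b +1046.512ms=3/2b
11) 11511.628ms=33/2b +1046.512ms=3/2b
12) 12558.14ms=18b +2093.023ms=3b
13) 14651.163ms=21b +2093.023ms=3b
Σ=24b of 24 (86bpm 6/8) — PASS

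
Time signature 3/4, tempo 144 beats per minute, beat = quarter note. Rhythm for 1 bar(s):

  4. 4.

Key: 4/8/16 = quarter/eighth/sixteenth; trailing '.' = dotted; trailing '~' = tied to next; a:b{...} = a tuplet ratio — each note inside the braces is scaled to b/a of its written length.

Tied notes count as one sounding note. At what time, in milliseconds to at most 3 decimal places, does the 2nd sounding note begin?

1. 0.0ms @ 0 + 625.0ms (3/2)
2. 625.0ms @ 3/2 + 625.0ms (3/2)

note 2 onset = 3/2b = 625.0ms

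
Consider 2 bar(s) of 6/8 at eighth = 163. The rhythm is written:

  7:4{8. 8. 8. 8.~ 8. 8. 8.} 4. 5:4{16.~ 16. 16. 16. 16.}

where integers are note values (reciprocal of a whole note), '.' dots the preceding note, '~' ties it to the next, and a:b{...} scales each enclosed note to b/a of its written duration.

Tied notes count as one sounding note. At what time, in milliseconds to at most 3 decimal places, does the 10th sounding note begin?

note 10 onset = 54/5b = 3975.46ms

1. 0.0ms @ 0 + 315.513ms (6/7)
2. 315.513ms @ 6/7 + 315.513ms (6/7)
3. 631.025ms @ 12/7 + 315.513ms (6/7)
4. 946.538ms @ 18/7 + 631.025ms (12/7)
5. 1577.564ms @ 30/7 + 315.513ms (6/7)
6. 1893.076ms @ 36/7 + 315.513ms (6/7)
7. 2208.589ms @ 6 + 1104.294ms (3)
8. 3312.883ms @ 9 + 441.718ms (6/5)
9. 3754.601ms @ 51/5 + 220.859ms (3/5)
10. 3975.46ms @ 54/5 + 220.859ms (3/5)
11. 4196.319ms @ 57/5 + 220.859ms (3/5)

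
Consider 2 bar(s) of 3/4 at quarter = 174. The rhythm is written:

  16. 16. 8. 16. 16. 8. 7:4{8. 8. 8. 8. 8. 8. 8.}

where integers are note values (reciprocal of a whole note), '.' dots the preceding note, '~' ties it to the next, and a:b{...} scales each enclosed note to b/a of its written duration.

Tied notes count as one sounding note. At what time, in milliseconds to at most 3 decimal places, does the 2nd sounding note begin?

1. 0.0ms @ 0 + 129.31ms (3/8)
2. 129.31ms @ 3/8 + 129.31ms (3/8)
3. 258.621ms @ 3/4 + 258.621ms (3/4)
4. 517.241ms @ 3/2 + 129.31ms (3/8)
5. 646.552ms @ 15/8 + 129.31ms (3/8)
6. 775.862ms @ 9/4 + 258.621ms (3/4)
7. 1034.483ms @ 3 + 147.783ms (3/7)
8. 1182.266ms @ 24/7 + 147.783ms (3/7)
9. 1330.049ms @ 27/7 + 147.783ms (3/7)
10. 1477.833ms @ 30/7 + 147.783ms (3/7)
11. 1625.616ms @ 33/7 + 147.783ms (3/7)
12. 1773.399ms @ 36/7 + 147.783ms (3/7)
13. 1921.182ms @ 39/7 + 147.783ms (3/7)

note 2 onset = 3/8b = 129.31ms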